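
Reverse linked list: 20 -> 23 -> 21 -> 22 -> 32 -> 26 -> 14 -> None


Step 1: curr=20, set curr.next=prev(None) | reversed so far: 20
Step 2: curr=23, set curr.next=prev(20) | reversed so far: 23 -> 20
Step 3: curr=21, set curr.next=prev(23) | reversed so far: 21 -> 23 -> 20
Step 4: curr=22, set curr.next=prev(21) | reversed so far: 22 -> 21 -> 23 -> 20
Step 5: curr=32, set curr.next=prev(22) | reversed so far: 32 -> 22 -> 21 -> 23 -> 20
Step 6: curr=26, set curr.next=prev(32) | reversed so far: 26 -> 32 -> 22 -> 21 -> 23 -> 20
Step 7: curr=14, set curr.next=prev(26) | reversed so far: 14 -> 26 -> 32 -> 22 -> 21 -> 23 -> 20

14 -> 26 -> 32 -> 22 -> 21 -> 23 -> 20 -> None


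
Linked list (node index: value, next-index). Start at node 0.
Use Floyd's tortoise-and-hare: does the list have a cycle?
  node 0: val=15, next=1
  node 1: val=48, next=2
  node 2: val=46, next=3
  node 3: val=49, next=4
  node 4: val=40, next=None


Floyd's tortoise (slow, +1) and hare (fast, +2):
  init: slow=0, fast=0
  step 1: slow=1, fast=2
  step 2: slow=2, fast=4
  step 3: fast -> None, no cycle

Cycle: no


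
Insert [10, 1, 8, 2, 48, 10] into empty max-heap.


Insert 10: [10]
Insert 1: [10, 1]
Insert 8: [10, 1, 8]
Insert 2: [10, 2, 8, 1]
Insert 48: [48, 10, 8, 1, 2]
Insert 10: [48, 10, 10, 1, 2, 8]

Final heap: [48, 10, 10, 1, 2, 8]


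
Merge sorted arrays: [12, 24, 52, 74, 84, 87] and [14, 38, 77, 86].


Take 12 from A
Take 14 from B
Take 24 from A
Take 38 from B
Take 52 from A
Take 74 from A
Take 77 from B
Take 84 from A
Take 86 from B

Merged: [12, 14, 24, 38, 52, 74, 77, 84, 86, 87]


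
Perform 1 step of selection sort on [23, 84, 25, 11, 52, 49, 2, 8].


Initial: [23, 84, 25, 11, 52, 49, 2, 8]
Step 1: min=2 at 6
  Swap: [2, 84, 25, 11, 52, 49, 23, 8]

After 1 step: [2, 84, 25, 11, 52, 49, 23, 8]


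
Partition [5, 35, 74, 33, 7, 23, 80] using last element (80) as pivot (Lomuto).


Pivot: 80
  5 <= 80: advance i (no swap)
  35 <= 80: advance i (no swap)
  74 <= 80: advance i (no swap)
  33 <= 80: advance i (no swap)
  7 <= 80: advance i (no swap)
  23 <= 80: advance i (no swap)
Place pivot at 6: [5, 35, 74, 33, 7, 23, 80]

Partitioned: [5, 35, 74, 33, 7, 23, 80]


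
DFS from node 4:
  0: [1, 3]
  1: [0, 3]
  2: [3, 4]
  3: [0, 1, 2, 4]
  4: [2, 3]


Visit 4, push [3, 2]
Visit 2, push [3]
Visit 3, push [1, 0]
Visit 0, push [1]
Visit 1, push []

DFS order: [4, 2, 3, 0, 1]


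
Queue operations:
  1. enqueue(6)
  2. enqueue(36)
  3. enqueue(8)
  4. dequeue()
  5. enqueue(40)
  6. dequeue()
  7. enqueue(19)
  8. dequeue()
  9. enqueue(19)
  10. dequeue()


enqueue(6) -> [6]
enqueue(36) -> [6, 36]
enqueue(8) -> [6, 36, 8]
dequeue()->6, [36, 8]
enqueue(40) -> [36, 8, 40]
dequeue()->36, [8, 40]
enqueue(19) -> [8, 40, 19]
dequeue()->8, [40, 19]
enqueue(19) -> [40, 19, 19]
dequeue()->40, [19, 19]

Final queue: [19, 19]


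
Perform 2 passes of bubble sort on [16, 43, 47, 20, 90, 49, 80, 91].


Initial: [16, 43, 47, 20, 90, 49, 80, 91]
Pass 1: [16, 43, 20, 47, 49, 80, 90, 91] (3 swaps)
Pass 2: [16, 20, 43, 47, 49, 80, 90, 91] (1 swaps)

After 2 passes: [16, 20, 43, 47, 49, 80, 90, 91]


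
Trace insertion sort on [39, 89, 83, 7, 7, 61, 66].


Initial: [39, 89, 83, 7, 7, 61, 66]
Insert 89: [39, 89, 83, 7, 7, 61, 66]
Insert 83: [39, 83, 89, 7, 7, 61, 66]
Insert 7: [7, 39, 83, 89, 7, 61, 66]
Insert 7: [7, 7, 39, 83, 89, 61, 66]
Insert 61: [7, 7, 39, 61, 83, 89, 66]
Insert 66: [7, 7, 39, 61, 66, 83, 89]

Sorted: [7, 7, 39, 61, 66, 83, 89]


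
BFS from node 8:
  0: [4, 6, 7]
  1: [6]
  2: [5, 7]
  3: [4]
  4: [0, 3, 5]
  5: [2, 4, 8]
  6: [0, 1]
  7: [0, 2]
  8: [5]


Visit 8, enqueue [5]
Visit 5, enqueue [2, 4]
Visit 2, enqueue [7]
Visit 4, enqueue [0, 3]
Visit 7, enqueue []
Visit 0, enqueue [6]
Visit 3, enqueue []
Visit 6, enqueue [1]
Visit 1, enqueue []

BFS order: [8, 5, 2, 4, 7, 0, 3, 6, 1]


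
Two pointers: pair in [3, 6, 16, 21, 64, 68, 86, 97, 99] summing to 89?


lo=0(3)+hi=8(99)=102
lo=0(3)+hi=7(97)=100
lo=0(3)+hi=6(86)=89

Yes: 3+86=89


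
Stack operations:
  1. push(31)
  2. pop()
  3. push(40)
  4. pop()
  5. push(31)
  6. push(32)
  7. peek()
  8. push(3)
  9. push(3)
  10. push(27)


push(31) -> [31]
pop()->31, []
push(40) -> [40]
pop()->40, []
push(31) -> [31]
push(32) -> [31, 32]
peek()->32
push(3) -> [31, 32, 3]
push(3) -> [31, 32, 3, 3]
push(27) -> [31, 32, 3, 3, 27]

Final stack: [31, 32, 3, 3, 27]


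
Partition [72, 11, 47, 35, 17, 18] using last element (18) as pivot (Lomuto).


Pivot: 18
  11 <= 18: swap -> [11, 72, 47, 35, 17, 18]
  17 <= 18: swap -> [11, 17, 47, 35, 72, 18]
Place pivot at 2: [11, 17, 18, 35, 72, 47]

Partitioned: [11, 17, 18, 35, 72, 47]


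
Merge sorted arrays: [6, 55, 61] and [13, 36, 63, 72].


Take 6 from A
Take 13 from B
Take 36 from B
Take 55 from A
Take 61 from A

Merged: [6, 13, 36, 55, 61, 63, 72]


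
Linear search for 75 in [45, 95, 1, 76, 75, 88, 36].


i=0: 45!=75
i=1: 95!=75
i=2: 1!=75
i=3: 76!=75
i=4: 75==75 found!

Found at 4, 5 comps


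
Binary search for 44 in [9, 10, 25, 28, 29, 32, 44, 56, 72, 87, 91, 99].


Step 1: lo=0, hi=11, mid=5, val=32
Step 2: lo=6, hi=11, mid=8, val=72
Step 3: lo=6, hi=7, mid=6, val=44

Found at index 6


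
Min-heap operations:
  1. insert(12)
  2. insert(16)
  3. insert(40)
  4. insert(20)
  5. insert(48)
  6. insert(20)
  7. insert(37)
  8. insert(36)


insert(12) -> [12]
insert(16) -> [12, 16]
insert(40) -> [12, 16, 40]
insert(20) -> [12, 16, 40, 20]
insert(48) -> [12, 16, 40, 20, 48]
insert(20) -> [12, 16, 20, 20, 48, 40]
insert(37) -> [12, 16, 20, 20, 48, 40, 37]
insert(36) -> [12, 16, 20, 20, 48, 40, 37, 36]

Final heap: [12, 16, 20, 20, 48, 40, 37, 36]


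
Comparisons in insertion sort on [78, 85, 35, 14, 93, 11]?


Algorithm: insertion sort
Input: [78, 85, 35, 14, 93, 11]
Sorted: [11, 14, 35, 78, 85, 93]

12


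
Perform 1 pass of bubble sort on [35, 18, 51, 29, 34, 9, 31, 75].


Initial: [35, 18, 51, 29, 34, 9, 31, 75]
Pass 1: [18, 35, 29, 34, 9, 31, 51, 75] (5 swaps)

After 1 pass: [18, 35, 29, 34, 9, 31, 51, 75]


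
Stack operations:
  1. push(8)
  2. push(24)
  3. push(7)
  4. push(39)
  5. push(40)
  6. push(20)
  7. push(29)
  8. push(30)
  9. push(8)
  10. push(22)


push(8) -> [8]
push(24) -> [8, 24]
push(7) -> [8, 24, 7]
push(39) -> [8, 24, 7, 39]
push(40) -> [8, 24, 7, 39, 40]
push(20) -> [8, 24, 7, 39, 40, 20]
push(29) -> [8, 24, 7, 39, 40, 20, 29]
push(30) -> [8, 24, 7, 39, 40, 20, 29, 30]
push(8) -> [8, 24, 7, 39, 40, 20, 29, 30, 8]
push(22) -> [8, 24, 7, 39, 40, 20, 29, 30, 8, 22]

Final stack: [8, 24, 7, 39, 40, 20, 29, 30, 8, 22]


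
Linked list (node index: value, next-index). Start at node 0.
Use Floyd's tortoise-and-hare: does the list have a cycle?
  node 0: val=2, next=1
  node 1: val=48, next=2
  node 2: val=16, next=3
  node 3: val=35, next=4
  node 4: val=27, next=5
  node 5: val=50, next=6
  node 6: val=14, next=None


Floyd's tortoise (slow, +1) and hare (fast, +2):
  init: slow=0, fast=0
  step 1: slow=1, fast=2
  step 2: slow=2, fast=4
  step 3: slow=3, fast=6
  step 4: fast -> None, no cycle

Cycle: no


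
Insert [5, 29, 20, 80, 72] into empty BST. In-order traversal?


Insert 5: root
Insert 29: R from 5
Insert 20: R from 5 -> L from 29
Insert 80: R from 5 -> R from 29
Insert 72: R from 5 -> R from 29 -> L from 80

In-order: [5, 20, 29, 72, 80]


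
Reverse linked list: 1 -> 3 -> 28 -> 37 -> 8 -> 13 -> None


Step 1: curr=1, set curr.next=prev(None) | reversed so far: 1
Step 2: curr=3, set curr.next=prev(1) | reversed so far: 3 -> 1
Step 3: curr=28, set curr.next=prev(3) | reversed so far: 28 -> 3 -> 1
Step 4: curr=37, set curr.next=prev(28) | reversed so far: 37 -> 28 -> 3 -> 1
Step 5: curr=8, set curr.next=prev(37) | reversed so far: 8 -> 37 -> 28 -> 3 -> 1
Step 6: curr=13, set curr.next=prev(8) | reversed so far: 13 -> 8 -> 37 -> 28 -> 3 -> 1

13 -> 8 -> 37 -> 28 -> 3 -> 1 -> None


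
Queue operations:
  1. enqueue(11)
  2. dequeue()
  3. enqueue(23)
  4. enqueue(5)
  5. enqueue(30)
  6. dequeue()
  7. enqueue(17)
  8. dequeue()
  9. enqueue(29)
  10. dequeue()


enqueue(11) -> [11]
dequeue()->11, []
enqueue(23) -> [23]
enqueue(5) -> [23, 5]
enqueue(30) -> [23, 5, 30]
dequeue()->23, [5, 30]
enqueue(17) -> [5, 30, 17]
dequeue()->5, [30, 17]
enqueue(29) -> [30, 17, 29]
dequeue()->30, [17, 29]

Final queue: [17, 29]


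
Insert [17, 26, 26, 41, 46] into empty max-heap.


Insert 17: [17]
Insert 26: [26, 17]
Insert 26: [26, 17, 26]
Insert 41: [41, 26, 26, 17]
Insert 46: [46, 41, 26, 17, 26]

Final heap: [46, 41, 26, 17, 26]


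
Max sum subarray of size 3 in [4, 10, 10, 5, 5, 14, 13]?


[0:3]: 24
[1:4]: 25
[2:5]: 20
[3:6]: 24
[4:7]: 32

Max: 32 at [4:7]


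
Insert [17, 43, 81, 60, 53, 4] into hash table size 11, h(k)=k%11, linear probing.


Insert 17: h=6 -> slot 6
Insert 43: h=10 -> slot 10
Insert 81: h=4 -> slot 4
Insert 60: h=5 -> slot 5
Insert 53: h=9 -> slot 9
Insert 4: h=4, 3 probes -> slot 7

Table: [None, None, None, None, 81, 60, 17, 4, None, 53, 43]


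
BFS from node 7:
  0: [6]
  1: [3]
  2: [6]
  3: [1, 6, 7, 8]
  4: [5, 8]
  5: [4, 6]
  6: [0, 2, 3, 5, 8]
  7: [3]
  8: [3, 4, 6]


Visit 7, enqueue [3]
Visit 3, enqueue [1, 6, 8]
Visit 1, enqueue []
Visit 6, enqueue [0, 2, 5]
Visit 8, enqueue [4]
Visit 0, enqueue []
Visit 2, enqueue []
Visit 5, enqueue []
Visit 4, enqueue []

BFS order: [7, 3, 1, 6, 8, 0, 2, 5, 4]


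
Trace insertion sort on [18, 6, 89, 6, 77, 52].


Initial: [18, 6, 89, 6, 77, 52]
Insert 6: [6, 18, 89, 6, 77, 52]
Insert 89: [6, 18, 89, 6, 77, 52]
Insert 6: [6, 6, 18, 89, 77, 52]
Insert 77: [6, 6, 18, 77, 89, 52]
Insert 52: [6, 6, 18, 52, 77, 89]

Sorted: [6, 6, 18, 52, 77, 89]


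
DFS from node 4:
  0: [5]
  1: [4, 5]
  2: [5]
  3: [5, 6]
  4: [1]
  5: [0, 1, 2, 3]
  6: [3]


Visit 4, push [1]
Visit 1, push [5]
Visit 5, push [3, 2, 0]
Visit 0, push []
Visit 2, push []
Visit 3, push [6]
Visit 6, push []

DFS order: [4, 1, 5, 0, 2, 3, 6]


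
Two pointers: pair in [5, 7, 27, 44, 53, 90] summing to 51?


lo=0(5)+hi=5(90)=95
lo=0(5)+hi=4(53)=58
lo=0(5)+hi=3(44)=49
lo=1(7)+hi=3(44)=51

Yes: 7+44=51


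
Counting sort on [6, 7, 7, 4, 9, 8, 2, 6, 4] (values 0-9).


Input: [6, 7, 7, 4, 9, 8, 2, 6, 4]
Counts: [0, 0, 1, 0, 2, 0, 2, 2, 1, 1]

Sorted: [2, 4, 4, 6, 6, 7, 7, 8, 9]


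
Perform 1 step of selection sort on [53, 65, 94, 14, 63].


Initial: [53, 65, 94, 14, 63]
Step 1: min=14 at 3
  Swap: [14, 65, 94, 53, 63]

After 1 step: [14, 65, 94, 53, 63]


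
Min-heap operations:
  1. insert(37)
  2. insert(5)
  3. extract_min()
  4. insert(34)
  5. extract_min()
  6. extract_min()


insert(37) -> [37]
insert(5) -> [5, 37]
extract_min()->5, [37]
insert(34) -> [34, 37]
extract_min()->34, [37]
extract_min()->37, []

Final heap: []


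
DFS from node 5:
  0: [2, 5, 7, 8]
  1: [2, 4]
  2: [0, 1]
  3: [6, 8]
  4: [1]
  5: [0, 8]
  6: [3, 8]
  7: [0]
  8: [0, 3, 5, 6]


Visit 5, push [8, 0]
Visit 0, push [8, 7, 2]
Visit 2, push [1]
Visit 1, push [4]
Visit 4, push []
Visit 7, push []
Visit 8, push [6, 3]
Visit 3, push [6]
Visit 6, push []

DFS order: [5, 0, 2, 1, 4, 7, 8, 3, 6]


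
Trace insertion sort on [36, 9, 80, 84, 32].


Initial: [36, 9, 80, 84, 32]
Insert 9: [9, 36, 80, 84, 32]
Insert 80: [9, 36, 80, 84, 32]
Insert 84: [9, 36, 80, 84, 32]
Insert 32: [9, 32, 36, 80, 84]

Sorted: [9, 32, 36, 80, 84]


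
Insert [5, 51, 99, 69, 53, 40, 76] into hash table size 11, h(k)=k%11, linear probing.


Insert 5: h=5 -> slot 5
Insert 51: h=7 -> slot 7
Insert 99: h=0 -> slot 0
Insert 69: h=3 -> slot 3
Insert 53: h=9 -> slot 9
Insert 40: h=7, 1 probes -> slot 8
Insert 76: h=10 -> slot 10

Table: [99, None, None, 69, None, 5, None, 51, 40, 53, 76]


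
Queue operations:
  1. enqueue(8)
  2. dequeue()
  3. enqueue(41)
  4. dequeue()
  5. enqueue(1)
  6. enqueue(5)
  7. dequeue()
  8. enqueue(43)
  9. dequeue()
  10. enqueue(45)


enqueue(8) -> [8]
dequeue()->8, []
enqueue(41) -> [41]
dequeue()->41, []
enqueue(1) -> [1]
enqueue(5) -> [1, 5]
dequeue()->1, [5]
enqueue(43) -> [5, 43]
dequeue()->5, [43]
enqueue(45) -> [43, 45]

Final queue: [43, 45]


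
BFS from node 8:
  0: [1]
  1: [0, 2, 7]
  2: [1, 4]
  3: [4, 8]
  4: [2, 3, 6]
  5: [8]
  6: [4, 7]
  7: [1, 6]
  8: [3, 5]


Visit 8, enqueue [3, 5]
Visit 3, enqueue [4]
Visit 5, enqueue []
Visit 4, enqueue [2, 6]
Visit 2, enqueue [1]
Visit 6, enqueue [7]
Visit 1, enqueue [0]
Visit 7, enqueue []
Visit 0, enqueue []

BFS order: [8, 3, 5, 4, 2, 6, 1, 7, 0]


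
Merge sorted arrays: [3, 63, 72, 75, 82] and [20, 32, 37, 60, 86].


Take 3 from A
Take 20 from B
Take 32 from B
Take 37 from B
Take 60 from B
Take 63 from A
Take 72 from A
Take 75 from A
Take 82 from A

Merged: [3, 20, 32, 37, 60, 63, 72, 75, 82, 86]


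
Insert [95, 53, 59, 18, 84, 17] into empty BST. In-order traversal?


Insert 95: root
Insert 53: L from 95
Insert 59: L from 95 -> R from 53
Insert 18: L from 95 -> L from 53
Insert 84: L from 95 -> R from 53 -> R from 59
Insert 17: L from 95 -> L from 53 -> L from 18

In-order: [17, 18, 53, 59, 84, 95]


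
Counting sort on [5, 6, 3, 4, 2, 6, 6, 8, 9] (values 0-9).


Input: [5, 6, 3, 4, 2, 6, 6, 8, 9]
Counts: [0, 0, 1, 1, 1, 1, 3, 0, 1, 1]

Sorted: [2, 3, 4, 5, 6, 6, 6, 8, 9]


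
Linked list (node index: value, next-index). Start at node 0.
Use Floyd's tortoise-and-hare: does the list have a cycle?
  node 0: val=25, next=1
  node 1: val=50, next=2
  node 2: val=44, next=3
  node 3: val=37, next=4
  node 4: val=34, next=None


Floyd's tortoise (slow, +1) and hare (fast, +2):
  init: slow=0, fast=0
  step 1: slow=1, fast=2
  step 2: slow=2, fast=4
  step 3: fast -> None, no cycle

Cycle: no


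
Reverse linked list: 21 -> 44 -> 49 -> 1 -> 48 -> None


Step 1: curr=21, set curr.next=prev(None) | reversed so far: 21
Step 2: curr=44, set curr.next=prev(21) | reversed so far: 44 -> 21
Step 3: curr=49, set curr.next=prev(44) | reversed so far: 49 -> 44 -> 21
Step 4: curr=1, set curr.next=prev(49) | reversed so far: 1 -> 49 -> 44 -> 21
Step 5: curr=48, set curr.next=prev(1) | reversed so far: 48 -> 1 -> 49 -> 44 -> 21

48 -> 1 -> 49 -> 44 -> 21 -> None


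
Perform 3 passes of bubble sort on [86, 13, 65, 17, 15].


Initial: [86, 13, 65, 17, 15]
Pass 1: [13, 65, 17, 15, 86] (4 swaps)
Pass 2: [13, 17, 15, 65, 86] (2 swaps)
Pass 3: [13, 15, 17, 65, 86] (1 swaps)

After 3 passes: [13, 15, 17, 65, 86]


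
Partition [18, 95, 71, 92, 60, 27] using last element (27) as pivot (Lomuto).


Pivot: 27
  18 <= 27: advance i (no swap)
Place pivot at 1: [18, 27, 71, 92, 60, 95]

Partitioned: [18, 27, 71, 92, 60, 95]


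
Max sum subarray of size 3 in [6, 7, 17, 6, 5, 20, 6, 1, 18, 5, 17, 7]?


[0:3]: 30
[1:4]: 30
[2:5]: 28
[3:6]: 31
[4:7]: 31
[5:8]: 27
[6:9]: 25
[7:10]: 24
[8:11]: 40
[9:12]: 29

Max: 40 at [8:11]


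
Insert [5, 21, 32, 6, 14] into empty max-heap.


Insert 5: [5]
Insert 21: [21, 5]
Insert 32: [32, 5, 21]
Insert 6: [32, 6, 21, 5]
Insert 14: [32, 14, 21, 5, 6]

Final heap: [32, 14, 21, 5, 6]


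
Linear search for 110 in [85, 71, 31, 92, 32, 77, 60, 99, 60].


i=0: 85!=110
i=1: 71!=110
i=2: 31!=110
i=3: 92!=110
i=4: 32!=110
i=5: 77!=110
i=6: 60!=110
i=7: 99!=110
i=8: 60!=110

Not found, 9 comps


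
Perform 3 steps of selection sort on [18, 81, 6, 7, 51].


Initial: [18, 81, 6, 7, 51]
Step 1: min=6 at 2
  Swap: [6, 81, 18, 7, 51]
Step 2: min=7 at 3
  Swap: [6, 7, 18, 81, 51]
Step 3: min=18 at 2
  Swap: [6, 7, 18, 81, 51]

After 3 steps: [6, 7, 18, 81, 51]


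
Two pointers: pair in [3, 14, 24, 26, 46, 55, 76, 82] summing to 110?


lo=0(3)+hi=7(82)=85
lo=1(14)+hi=7(82)=96
lo=2(24)+hi=7(82)=106
lo=3(26)+hi=7(82)=108
lo=4(46)+hi=7(82)=128
lo=4(46)+hi=6(76)=122
lo=4(46)+hi=5(55)=101

No pair found


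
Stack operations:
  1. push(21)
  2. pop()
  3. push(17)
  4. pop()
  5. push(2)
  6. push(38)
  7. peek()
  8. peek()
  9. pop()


push(21) -> [21]
pop()->21, []
push(17) -> [17]
pop()->17, []
push(2) -> [2]
push(38) -> [2, 38]
peek()->38
peek()->38
pop()->38, [2]

Final stack: [2]


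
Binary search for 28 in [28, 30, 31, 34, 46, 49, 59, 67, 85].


Step 1: lo=0, hi=8, mid=4, val=46
Step 2: lo=0, hi=3, mid=1, val=30
Step 3: lo=0, hi=0, mid=0, val=28

Found at index 0


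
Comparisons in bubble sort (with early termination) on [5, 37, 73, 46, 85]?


Algorithm: bubble sort (with early termination)
Input: [5, 37, 73, 46, 85]
Sorted: [5, 37, 46, 73, 85]

7


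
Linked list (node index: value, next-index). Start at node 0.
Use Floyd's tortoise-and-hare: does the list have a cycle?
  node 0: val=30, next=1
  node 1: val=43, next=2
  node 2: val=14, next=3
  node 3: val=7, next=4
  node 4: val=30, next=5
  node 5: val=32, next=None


Floyd's tortoise (slow, +1) and hare (fast, +2):
  init: slow=0, fast=0
  step 1: slow=1, fast=2
  step 2: slow=2, fast=4
  step 3: fast 4->5->None, no cycle

Cycle: no


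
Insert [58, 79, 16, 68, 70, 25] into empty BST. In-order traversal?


Insert 58: root
Insert 79: R from 58
Insert 16: L from 58
Insert 68: R from 58 -> L from 79
Insert 70: R from 58 -> L from 79 -> R from 68
Insert 25: L from 58 -> R from 16

In-order: [16, 25, 58, 68, 70, 79]


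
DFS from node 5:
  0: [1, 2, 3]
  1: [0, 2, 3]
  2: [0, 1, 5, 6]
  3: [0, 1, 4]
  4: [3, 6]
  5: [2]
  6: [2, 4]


Visit 5, push [2]
Visit 2, push [6, 1, 0]
Visit 0, push [3, 1]
Visit 1, push [3]
Visit 3, push [4]
Visit 4, push [6]
Visit 6, push []

DFS order: [5, 2, 0, 1, 3, 4, 6]


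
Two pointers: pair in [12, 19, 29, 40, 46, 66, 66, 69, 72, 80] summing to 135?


lo=0(12)+hi=9(80)=92
lo=1(19)+hi=9(80)=99
lo=2(29)+hi=9(80)=109
lo=3(40)+hi=9(80)=120
lo=4(46)+hi=9(80)=126
lo=5(66)+hi=9(80)=146
lo=5(66)+hi=8(72)=138
lo=5(66)+hi=7(69)=135

Yes: 66+69=135


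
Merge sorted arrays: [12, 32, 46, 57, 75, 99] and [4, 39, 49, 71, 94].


Take 4 from B
Take 12 from A
Take 32 from A
Take 39 from B
Take 46 from A
Take 49 from B
Take 57 from A
Take 71 from B
Take 75 from A
Take 94 from B

Merged: [4, 12, 32, 39, 46, 49, 57, 71, 75, 94, 99]


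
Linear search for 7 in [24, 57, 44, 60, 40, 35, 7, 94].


i=0: 24!=7
i=1: 57!=7
i=2: 44!=7
i=3: 60!=7
i=4: 40!=7
i=5: 35!=7
i=6: 7==7 found!

Found at 6, 7 comps


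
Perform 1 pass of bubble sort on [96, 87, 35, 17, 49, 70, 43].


Initial: [96, 87, 35, 17, 49, 70, 43]
Pass 1: [87, 35, 17, 49, 70, 43, 96] (6 swaps)

After 1 pass: [87, 35, 17, 49, 70, 43, 96]


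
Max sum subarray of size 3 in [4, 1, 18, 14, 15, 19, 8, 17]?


[0:3]: 23
[1:4]: 33
[2:5]: 47
[3:6]: 48
[4:7]: 42
[5:8]: 44

Max: 48 at [3:6]


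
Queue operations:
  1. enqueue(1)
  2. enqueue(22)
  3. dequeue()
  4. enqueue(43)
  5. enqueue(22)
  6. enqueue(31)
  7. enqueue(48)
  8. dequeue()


enqueue(1) -> [1]
enqueue(22) -> [1, 22]
dequeue()->1, [22]
enqueue(43) -> [22, 43]
enqueue(22) -> [22, 43, 22]
enqueue(31) -> [22, 43, 22, 31]
enqueue(48) -> [22, 43, 22, 31, 48]
dequeue()->22, [43, 22, 31, 48]

Final queue: [43, 22, 31, 48]


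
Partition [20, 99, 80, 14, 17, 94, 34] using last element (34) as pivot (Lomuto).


Pivot: 34
  20 <= 34: advance i (no swap)
  14 <= 34: swap -> [20, 14, 80, 99, 17, 94, 34]
  17 <= 34: swap -> [20, 14, 17, 99, 80, 94, 34]
Place pivot at 3: [20, 14, 17, 34, 80, 94, 99]

Partitioned: [20, 14, 17, 34, 80, 94, 99]


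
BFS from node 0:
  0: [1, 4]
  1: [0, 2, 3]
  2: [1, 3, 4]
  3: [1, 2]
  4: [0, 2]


Visit 0, enqueue [1, 4]
Visit 1, enqueue [2, 3]
Visit 4, enqueue []
Visit 2, enqueue []
Visit 3, enqueue []

BFS order: [0, 1, 4, 2, 3]


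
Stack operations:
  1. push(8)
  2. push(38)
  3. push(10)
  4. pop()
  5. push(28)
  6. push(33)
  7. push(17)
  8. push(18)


push(8) -> [8]
push(38) -> [8, 38]
push(10) -> [8, 38, 10]
pop()->10, [8, 38]
push(28) -> [8, 38, 28]
push(33) -> [8, 38, 28, 33]
push(17) -> [8, 38, 28, 33, 17]
push(18) -> [8, 38, 28, 33, 17, 18]

Final stack: [8, 38, 28, 33, 17, 18]


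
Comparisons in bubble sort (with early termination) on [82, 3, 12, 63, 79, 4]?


Algorithm: bubble sort (with early termination)
Input: [82, 3, 12, 63, 79, 4]
Sorted: [3, 4, 12, 63, 79, 82]

15


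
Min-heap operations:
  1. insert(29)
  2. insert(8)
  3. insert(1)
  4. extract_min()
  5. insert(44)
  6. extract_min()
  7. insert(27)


insert(29) -> [29]
insert(8) -> [8, 29]
insert(1) -> [1, 29, 8]
extract_min()->1, [8, 29]
insert(44) -> [8, 29, 44]
extract_min()->8, [29, 44]
insert(27) -> [27, 44, 29]

Final heap: [27, 44, 29]


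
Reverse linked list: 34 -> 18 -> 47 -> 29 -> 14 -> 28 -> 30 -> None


Step 1: curr=34, set curr.next=prev(None) | reversed so far: 34
Step 2: curr=18, set curr.next=prev(34) | reversed so far: 18 -> 34
Step 3: curr=47, set curr.next=prev(18) | reversed so far: 47 -> 18 -> 34
Step 4: curr=29, set curr.next=prev(47) | reversed so far: 29 -> 47 -> 18 -> 34
Step 5: curr=14, set curr.next=prev(29) | reversed so far: 14 -> 29 -> 47 -> 18 -> 34
Step 6: curr=28, set curr.next=prev(14) | reversed so far: 28 -> 14 -> 29 -> 47 -> 18 -> 34
Step 7: curr=30, set curr.next=prev(28) | reversed so far: 30 -> 28 -> 14 -> 29 -> 47 -> 18 -> 34

30 -> 28 -> 14 -> 29 -> 47 -> 18 -> 34 -> None


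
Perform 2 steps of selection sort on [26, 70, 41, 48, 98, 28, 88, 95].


Initial: [26, 70, 41, 48, 98, 28, 88, 95]
Step 1: min=26 at 0
  Swap: [26, 70, 41, 48, 98, 28, 88, 95]
Step 2: min=28 at 5
  Swap: [26, 28, 41, 48, 98, 70, 88, 95]

After 2 steps: [26, 28, 41, 48, 98, 70, 88, 95]


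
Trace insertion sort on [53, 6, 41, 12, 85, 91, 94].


Initial: [53, 6, 41, 12, 85, 91, 94]
Insert 6: [6, 53, 41, 12, 85, 91, 94]
Insert 41: [6, 41, 53, 12, 85, 91, 94]
Insert 12: [6, 12, 41, 53, 85, 91, 94]
Insert 85: [6, 12, 41, 53, 85, 91, 94]
Insert 91: [6, 12, 41, 53, 85, 91, 94]
Insert 94: [6, 12, 41, 53, 85, 91, 94]

Sorted: [6, 12, 41, 53, 85, 91, 94]


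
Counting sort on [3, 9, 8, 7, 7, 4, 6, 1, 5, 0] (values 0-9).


Input: [3, 9, 8, 7, 7, 4, 6, 1, 5, 0]
Counts: [1, 1, 0, 1, 1, 1, 1, 2, 1, 1]

Sorted: [0, 1, 3, 4, 5, 6, 7, 7, 8, 9]


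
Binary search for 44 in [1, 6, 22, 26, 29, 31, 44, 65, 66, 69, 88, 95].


Step 1: lo=0, hi=11, mid=5, val=31
Step 2: lo=6, hi=11, mid=8, val=66
Step 3: lo=6, hi=7, mid=6, val=44

Found at index 6


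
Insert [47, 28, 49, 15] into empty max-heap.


Insert 47: [47]
Insert 28: [47, 28]
Insert 49: [49, 28, 47]
Insert 15: [49, 28, 47, 15]

Final heap: [49, 28, 47, 15]


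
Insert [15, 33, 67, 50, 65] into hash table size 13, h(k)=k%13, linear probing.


Insert 15: h=2 -> slot 2
Insert 33: h=7 -> slot 7
Insert 67: h=2, 1 probes -> slot 3
Insert 50: h=11 -> slot 11
Insert 65: h=0 -> slot 0

Table: [65, None, 15, 67, None, None, None, 33, None, None, None, 50, None]


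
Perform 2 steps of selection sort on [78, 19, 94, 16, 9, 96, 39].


Initial: [78, 19, 94, 16, 9, 96, 39]
Step 1: min=9 at 4
  Swap: [9, 19, 94, 16, 78, 96, 39]
Step 2: min=16 at 3
  Swap: [9, 16, 94, 19, 78, 96, 39]

After 2 steps: [9, 16, 94, 19, 78, 96, 39]


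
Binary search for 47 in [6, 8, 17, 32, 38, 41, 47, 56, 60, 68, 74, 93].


Step 1: lo=0, hi=11, mid=5, val=41
Step 2: lo=6, hi=11, mid=8, val=60
Step 3: lo=6, hi=7, mid=6, val=47

Found at index 6


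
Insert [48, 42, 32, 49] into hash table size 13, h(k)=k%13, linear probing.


Insert 48: h=9 -> slot 9
Insert 42: h=3 -> slot 3
Insert 32: h=6 -> slot 6
Insert 49: h=10 -> slot 10

Table: [None, None, None, 42, None, None, 32, None, None, 48, 49, None, None]


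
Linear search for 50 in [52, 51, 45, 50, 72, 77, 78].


i=0: 52!=50
i=1: 51!=50
i=2: 45!=50
i=3: 50==50 found!

Found at 3, 4 comps


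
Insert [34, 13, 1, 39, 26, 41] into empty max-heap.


Insert 34: [34]
Insert 13: [34, 13]
Insert 1: [34, 13, 1]
Insert 39: [39, 34, 1, 13]
Insert 26: [39, 34, 1, 13, 26]
Insert 41: [41, 34, 39, 13, 26, 1]

Final heap: [41, 34, 39, 13, 26, 1]


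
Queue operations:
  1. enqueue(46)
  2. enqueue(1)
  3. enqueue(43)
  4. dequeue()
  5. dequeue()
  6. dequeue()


enqueue(46) -> [46]
enqueue(1) -> [46, 1]
enqueue(43) -> [46, 1, 43]
dequeue()->46, [1, 43]
dequeue()->1, [43]
dequeue()->43, []

Final queue: []


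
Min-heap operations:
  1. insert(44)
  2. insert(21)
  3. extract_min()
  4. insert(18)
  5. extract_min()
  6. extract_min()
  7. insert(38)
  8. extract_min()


insert(44) -> [44]
insert(21) -> [21, 44]
extract_min()->21, [44]
insert(18) -> [18, 44]
extract_min()->18, [44]
extract_min()->44, []
insert(38) -> [38]
extract_min()->38, []

Final heap: []


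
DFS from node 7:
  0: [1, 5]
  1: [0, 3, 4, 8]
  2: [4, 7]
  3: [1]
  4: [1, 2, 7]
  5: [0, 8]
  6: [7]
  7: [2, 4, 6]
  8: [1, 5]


Visit 7, push [6, 4, 2]
Visit 2, push [4]
Visit 4, push [1]
Visit 1, push [8, 3, 0]
Visit 0, push [5]
Visit 5, push [8]
Visit 8, push []
Visit 3, push []
Visit 6, push []

DFS order: [7, 2, 4, 1, 0, 5, 8, 3, 6]


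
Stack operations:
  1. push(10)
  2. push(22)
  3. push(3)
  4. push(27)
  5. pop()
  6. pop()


push(10) -> [10]
push(22) -> [10, 22]
push(3) -> [10, 22, 3]
push(27) -> [10, 22, 3, 27]
pop()->27, [10, 22, 3]
pop()->3, [10, 22]

Final stack: [10, 22]


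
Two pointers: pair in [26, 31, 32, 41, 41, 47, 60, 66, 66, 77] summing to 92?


lo=0(26)+hi=9(77)=103
lo=0(26)+hi=8(66)=92

Yes: 26+66=92


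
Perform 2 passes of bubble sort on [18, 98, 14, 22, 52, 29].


Initial: [18, 98, 14, 22, 52, 29]
Pass 1: [18, 14, 22, 52, 29, 98] (4 swaps)
Pass 2: [14, 18, 22, 29, 52, 98] (2 swaps)

After 2 passes: [14, 18, 22, 29, 52, 98]


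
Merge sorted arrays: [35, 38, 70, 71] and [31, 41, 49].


Take 31 from B
Take 35 from A
Take 38 from A
Take 41 from B
Take 49 from B

Merged: [31, 35, 38, 41, 49, 70, 71]


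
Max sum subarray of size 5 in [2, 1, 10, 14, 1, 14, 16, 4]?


[0:5]: 28
[1:6]: 40
[2:7]: 55
[3:8]: 49

Max: 55 at [2:7]


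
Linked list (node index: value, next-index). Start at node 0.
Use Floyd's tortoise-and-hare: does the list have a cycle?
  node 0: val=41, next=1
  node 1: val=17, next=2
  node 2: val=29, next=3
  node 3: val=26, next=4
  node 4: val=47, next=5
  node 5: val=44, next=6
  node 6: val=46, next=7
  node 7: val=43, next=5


Floyd's tortoise (slow, +1) and hare (fast, +2):
  init: slow=0, fast=0
  step 1: slow=1, fast=2
  step 2: slow=2, fast=4
  step 3: slow=3, fast=6
  step 4: slow=4, fast=5
  step 5: slow=5, fast=7
  step 6: slow=6, fast=6
  slow == fast at node 6: cycle detected

Cycle: yes


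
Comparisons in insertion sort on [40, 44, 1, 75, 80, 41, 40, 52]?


Algorithm: insertion sort
Input: [40, 44, 1, 75, 80, 41, 40, 52]
Sorted: [1, 40, 40, 41, 44, 52, 75, 80]

17


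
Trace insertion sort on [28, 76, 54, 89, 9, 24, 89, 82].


Initial: [28, 76, 54, 89, 9, 24, 89, 82]
Insert 76: [28, 76, 54, 89, 9, 24, 89, 82]
Insert 54: [28, 54, 76, 89, 9, 24, 89, 82]
Insert 89: [28, 54, 76, 89, 9, 24, 89, 82]
Insert 9: [9, 28, 54, 76, 89, 24, 89, 82]
Insert 24: [9, 24, 28, 54, 76, 89, 89, 82]
Insert 89: [9, 24, 28, 54, 76, 89, 89, 82]
Insert 82: [9, 24, 28, 54, 76, 82, 89, 89]

Sorted: [9, 24, 28, 54, 76, 82, 89, 89]


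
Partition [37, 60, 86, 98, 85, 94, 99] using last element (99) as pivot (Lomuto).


Pivot: 99
  37 <= 99: advance i (no swap)
  60 <= 99: advance i (no swap)
  86 <= 99: advance i (no swap)
  98 <= 99: advance i (no swap)
  85 <= 99: advance i (no swap)
  94 <= 99: advance i (no swap)
Place pivot at 6: [37, 60, 86, 98, 85, 94, 99]

Partitioned: [37, 60, 86, 98, 85, 94, 99]


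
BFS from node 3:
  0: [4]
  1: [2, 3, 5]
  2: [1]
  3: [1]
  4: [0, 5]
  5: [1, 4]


Visit 3, enqueue [1]
Visit 1, enqueue [2, 5]
Visit 2, enqueue []
Visit 5, enqueue [4]
Visit 4, enqueue [0]
Visit 0, enqueue []

BFS order: [3, 1, 2, 5, 4, 0]


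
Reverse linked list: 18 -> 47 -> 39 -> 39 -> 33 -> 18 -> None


Step 1: curr=18, set curr.next=prev(None) | reversed so far: 18
Step 2: curr=47, set curr.next=prev(18) | reversed so far: 47 -> 18
Step 3: curr=39, set curr.next=prev(47) | reversed so far: 39 -> 47 -> 18
Step 4: curr=39, set curr.next=prev(39) | reversed so far: 39 -> 39 -> 47 -> 18
Step 5: curr=33, set curr.next=prev(39) | reversed so far: 33 -> 39 -> 39 -> 47 -> 18
Step 6: curr=18, set curr.next=prev(33) | reversed so far: 18 -> 33 -> 39 -> 39 -> 47 -> 18

18 -> 33 -> 39 -> 39 -> 47 -> 18 -> None


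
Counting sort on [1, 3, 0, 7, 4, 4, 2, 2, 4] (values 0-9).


Input: [1, 3, 0, 7, 4, 4, 2, 2, 4]
Counts: [1, 1, 2, 1, 3, 0, 0, 1, 0, 0]

Sorted: [0, 1, 2, 2, 3, 4, 4, 4, 7]


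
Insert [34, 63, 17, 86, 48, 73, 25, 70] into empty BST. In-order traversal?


Insert 34: root
Insert 63: R from 34
Insert 17: L from 34
Insert 86: R from 34 -> R from 63
Insert 48: R from 34 -> L from 63
Insert 73: R from 34 -> R from 63 -> L from 86
Insert 25: L from 34 -> R from 17
Insert 70: R from 34 -> R from 63 -> L from 86 -> L from 73

In-order: [17, 25, 34, 48, 63, 70, 73, 86]


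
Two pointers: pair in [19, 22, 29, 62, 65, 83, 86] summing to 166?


lo=0(19)+hi=6(86)=105
lo=1(22)+hi=6(86)=108
lo=2(29)+hi=6(86)=115
lo=3(62)+hi=6(86)=148
lo=4(65)+hi=6(86)=151
lo=5(83)+hi=6(86)=169

No pair found


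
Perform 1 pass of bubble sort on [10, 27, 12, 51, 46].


Initial: [10, 27, 12, 51, 46]
Pass 1: [10, 12, 27, 46, 51] (2 swaps)

After 1 pass: [10, 12, 27, 46, 51]


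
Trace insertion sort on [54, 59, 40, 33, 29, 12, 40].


Initial: [54, 59, 40, 33, 29, 12, 40]
Insert 59: [54, 59, 40, 33, 29, 12, 40]
Insert 40: [40, 54, 59, 33, 29, 12, 40]
Insert 33: [33, 40, 54, 59, 29, 12, 40]
Insert 29: [29, 33, 40, 54, 59, 12, 40]
Insert 12: [12, 29, 33, 40, 54, 59, 40]
Insert 40: [12, 29, 33, 40, 40, 54, 59]

Sorted: [12, 29, 33, 40, 40, 54, 59]


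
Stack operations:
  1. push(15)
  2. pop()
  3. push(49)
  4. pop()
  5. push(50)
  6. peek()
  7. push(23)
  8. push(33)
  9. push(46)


push(15) -> [15]
pop()->15, []
push(49) -> [49]
pop()->49, []
push(50) -> [50]
peek()->50
push(23) -> [50, 23]
push(33) -> [50, 23, 33]
push(46) -> [50, 23, 33, 46]

Final stack: [50, 23, 33, 46]


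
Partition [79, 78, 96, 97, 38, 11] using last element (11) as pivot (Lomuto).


Pivot: 11
Place pivot at 0: [11, 78, 96, 97, 38, 79]

Partitioned: [11, 78, 96, 97, 38, 79]


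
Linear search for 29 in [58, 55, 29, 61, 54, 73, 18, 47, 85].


i=0: 58!=29
i=1: 55!=29
i=2: 29==29 found!

Found at 2, 3 comps


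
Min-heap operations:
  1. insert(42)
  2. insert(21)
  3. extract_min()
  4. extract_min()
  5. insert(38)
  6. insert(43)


insert(42) -> [42]
insert(21) -> [21, 42]
extract_min()->21, [42]
extract_min()->42, []
insert(38) -> [38]
insert(43) -> [38, 43]

Final heap: [38, 43]


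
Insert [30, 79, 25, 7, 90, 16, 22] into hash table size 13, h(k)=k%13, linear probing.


Insert 30: h=4 -> slot 4
Insert 79: h=1 -> slot 1
Insert 25: h=12 -> slot 12
Insert 7: h=7 -> slot 7
Insert 90: h=12, 1 probes -> slot 0
Insert 16: h=3 -> slot 3
Insert 22: h=9 -> slot 9

Table: [90, 79, None, 16, 30, None, None, 7, None, 22, None, None, 25]


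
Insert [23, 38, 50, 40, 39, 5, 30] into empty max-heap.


Insert 23: [23]
Insert 38: [38, 23]
Insert 50: [50, 23, 38]
Insert 40: [50, 40, 38, 23]
Insert 39: [50, 40, 38, 23, 39]
Insert 5: [50, 40, 38, 23, 39, 5]
Insert 30: [50, 40, 38, 23, 39, 5, 30]

Final heap: [50, 40, 38, 23, 39, 5, 30]


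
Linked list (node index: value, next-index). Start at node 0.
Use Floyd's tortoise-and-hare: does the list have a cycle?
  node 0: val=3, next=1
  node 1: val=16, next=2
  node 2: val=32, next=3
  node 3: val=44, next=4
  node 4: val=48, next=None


Floyd's tortoise (slow, +1) and hare (fast, +2):
  init: slow=0, fast=0
  step 1: slow=1, fast=2
  step 2: slow=2, fast=4
  step 3: fast -> None, no cycle

Cycle: no


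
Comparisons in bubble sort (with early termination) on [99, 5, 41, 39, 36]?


Algorithm: bubble sort (with early termination)
Input: [99, 5, 41, 39, 36]
Sorted: [5, 36, 39, 41, 99]

10


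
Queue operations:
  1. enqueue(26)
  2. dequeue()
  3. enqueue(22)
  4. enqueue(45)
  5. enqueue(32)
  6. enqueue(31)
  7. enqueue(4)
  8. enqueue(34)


enqueue(26) -> [26]
dequeue()->26, []
enqueue(22) -> [22]
enqueue(45) -> [22, 45]
enqueue(32) -> [22, 45, 32]
enqueue(31) -> [22, 45, 32, 31]
enqueue(4) -> [22, 45, 32, 31, 4]
enqueue(34) -> [22, 45, 32, 31, 4, 34]

Final queue: [22, 45, 32, 31, 4, 34]


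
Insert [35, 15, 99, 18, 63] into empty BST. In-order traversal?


Insert 35: root
Insert 15: L from 35
Insert 99: R from 35
Insert 18: L from 35 -> R from 15
Insert 63: R from 35 -> L from 99

In-order: [15, 18, 35, 63, 99]


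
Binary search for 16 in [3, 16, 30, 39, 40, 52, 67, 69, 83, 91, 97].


Step 1: lo=0, hi=10, mid=5, val=52
Step 2: lo=0, hi=4, mid=2, val=30
Step 3: lo=0, hi=1, mid=0, val=3
Step 4: lo=1, hi=1, mid=1, val=16

Found at index 1


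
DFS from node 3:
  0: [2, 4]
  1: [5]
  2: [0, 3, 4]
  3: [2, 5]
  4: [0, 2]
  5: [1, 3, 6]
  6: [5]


Visit 3, push [5, 2]
Visit 2, push [4, 0]
Visit 0, push [4]
Visit 4, push []
Visit 5, push [6, 1]
Visit 1, push []
Visit 6, push []

DFS order: [3, 2, 0, 4, 5, 1, 6]


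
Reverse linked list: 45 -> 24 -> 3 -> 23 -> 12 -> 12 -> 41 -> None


Step 1: curr=45, set curr.next=prev(None) | reversed so far: 45
Step 2: curr=24, set curr.next=prev(45) | reversed so far: 24 -> 45
Step 3: curr=3, set curr.next=prev(24) | reversed so far: 3 -> 24 -> 45
Step 4: curr=23, set curr.next=prev(3) | reversed so far: 23 -> 3 -> 24 -> 45
Step 5: curr=12, set curr.next=prev(23) | reversed so far: 12 -> 23 -> 3 -> 24 -> 45
Step 6: curr=12, set curr.next=prev(12) | reversed so far: 12 -> 12 -> 23 -> 3 -> 24 -> 45
Step 7: curr=41, set curr.next=prev(12) | reversed so far: 41 -> 12 -> 12 -> 23 -> 3 -> 24 -> 45

41 -> 12 -> 12 -> 23 -> 3 -> 24 -> 45 -> None


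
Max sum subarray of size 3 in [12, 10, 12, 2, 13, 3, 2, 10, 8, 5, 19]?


[0:3]: 34
[1:4]: 24
[2:5]: 27
[3:6]: 18
[4:7]: 18
[5:8]: 15
[6:9]: 20
[7:10]: 23
[8:11]: 32

Max: 34 at [0:3]


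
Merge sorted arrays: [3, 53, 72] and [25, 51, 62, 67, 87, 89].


Take 3 from A
Take 25 from B
Take 51 from B
Take 53 from A
Take 62 from B
Take 67 from B
Take 72 from A

Merged: [3, 25, 51, 53, 62, 67, 72, 87, 89]


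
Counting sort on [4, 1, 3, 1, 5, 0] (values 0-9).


Input: [4, 1, 3, 1, 5, 0]
Counts: [1, 2, 0, 1, 1, 1, 0, 0, 0, 0]

Sorted: [0, 1, 1, 3, 4, 5]


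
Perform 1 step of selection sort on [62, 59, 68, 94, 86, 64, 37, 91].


Initial: [62, 59, 68, 94, 86, 64, 37, 91]
Step 1: min=37 at 6
  Swap: [37, 59, 68, 94, 86, 64, 62, 91]

After 1 step: [37, 59, 68, 94, 86, 64, 62, 91]


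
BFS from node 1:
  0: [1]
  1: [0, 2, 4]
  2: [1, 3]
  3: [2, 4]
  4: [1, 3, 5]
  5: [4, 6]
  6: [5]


Visit 1, enqueue [0, 2, 4]
Visit 0, enqueue []
Visit 2, enqueue [3]
Visit 4, enqueue [5]
Visit 3, enqueue []
Visit 5, enqueue [6]
Visit 6, enqueue []

BFS order: [1, 0, 2, 4, 3, 5, 6]


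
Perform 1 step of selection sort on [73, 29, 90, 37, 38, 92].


Initial: [73, 29, 90, 37, 38, 92]
Step 1: min=29 at 1
  Swap: [29, 73, 90, 37, 38, 92]

After 1 step: [29, 73, 90, 37, 38, 92]


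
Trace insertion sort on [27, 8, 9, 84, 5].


Initial: [27, 8, 9, 84, 5]
Insert 8: [8, 27, 9, 84, 5]
Insert 9: [8, 9, 27, 84, 5]
Insert 84: [8, 9, 27, 84, 5]
Insert 5: [5, 8, 9, 27, 84]

Sorted: [5, 8, 9, 27, 84]


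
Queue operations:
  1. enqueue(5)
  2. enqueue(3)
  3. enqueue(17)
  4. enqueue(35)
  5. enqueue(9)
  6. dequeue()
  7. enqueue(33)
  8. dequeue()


enqueue(5) -> [5]
enqueue(3) -> [5, 3]
enqueue(17) -> [5, 3, 17]
enqueue(35) -> [5, 3, 17, 35]
enqueue(9) -> [5, 3, 17, 35, 9]
dequeue()->5, [3, 17, 35, 9]
enqueue(33) -> [3, 17, 35, 9, 33]
dequeue()->3, [17, 35, 9, 33]

Final queue: [17, 35, 9, 33]


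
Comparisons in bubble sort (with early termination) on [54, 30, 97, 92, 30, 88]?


Algorithm: bubble sort (with early termination)
Input: [54, 30, 97, 92, 30, 88]
Sorted: [30, 30, 54, 88, 92, 97]

14


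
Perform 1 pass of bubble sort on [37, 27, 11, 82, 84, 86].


Initial: [37, 27, 11, 82, 84, 86]
Pass 1: [27, 11, 37, 82, 84, 86] (2 swaps)

After 1 pass: [27, 11, 37, 82, 84, 86]


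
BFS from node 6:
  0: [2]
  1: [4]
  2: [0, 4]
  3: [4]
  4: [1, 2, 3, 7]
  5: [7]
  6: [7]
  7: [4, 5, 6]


Visit 6, enqueue [7]
Visit 7, enqueue [4, 5]
Visit 4, enqueue [1, 2, 3]
Visit 5, enqueue []
Visit 1, enqueue []
Visit 2, enqueue [0]
Visit 3, enqueue []
Visit 0, enqueue []

BFS order: [6, 7, 4, 5, 1, 2, 3, 0]


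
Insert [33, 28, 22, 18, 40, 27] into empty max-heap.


Insert 33: [33]
Insert 28: [33, 28]
Insert 22: [33, 28, 22]
Insert 18: [33, 28, 22, 18]
Insert 40: [40, 33, 22, 18, 28]
Insert 27: [40, 33, 27, 18, 28, 22]

Final heap: [40, 33, 27, 18, 28, 22]


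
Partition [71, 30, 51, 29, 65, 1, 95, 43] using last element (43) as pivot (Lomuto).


Pivot: 43
  30 <= 43: swap -> [30, 71, 51, 29, 65, 1, 95, 43]
  29 <= 43: swap -> [30, 29, 51, 71, 65, 1, 95, 43]
  1 <= 43: swap -> [30, 29, 1, 71, 65, 51, 95, 43]
Place pivot at 3: [30, 29, 1, 43, 65, 51, 95, 71]

Partitioned: [30, 29, 1, 43, 65, 51, 95, 71]


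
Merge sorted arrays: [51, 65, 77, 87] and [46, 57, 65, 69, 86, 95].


Take 46 from B
Take 51 from A
Take 57 from B
Take 65 from A
Take 65 from B
Take 69 from B
Take 77 from A
Take 86 from B
Take 87 from A

Merged: [46, 51, 57, 65, 65, 69, 77, 86, 87, 95]


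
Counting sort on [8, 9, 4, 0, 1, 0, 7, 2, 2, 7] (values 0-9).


Input: [8, 9, 4, 0, 1, 0, 7, 2, 2, 7]
Counts: [2, 1, 2, 0, 1, 0, 0, 2, 1, 1]

Sorted: [0, 0, 1, 2, 2, 4, 7, 7, 8, 9]


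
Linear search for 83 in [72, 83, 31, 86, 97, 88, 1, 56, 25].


i=0: 72!=83
i=1: 83==83 found!

Found at 1, 2 comps


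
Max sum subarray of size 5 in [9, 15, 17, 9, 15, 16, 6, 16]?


[0:5]: 65
[1:6]: 72
[2:7]: 63
[3:8]: 62

Max: 72 at [1:6]


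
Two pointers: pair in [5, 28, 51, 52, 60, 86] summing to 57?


lo=0(5)+hi=5(86)=91
lo=0(5)+hi=4(60)=65
lo=0(5)+hi=3(52)=57

Yes: 5+52=57


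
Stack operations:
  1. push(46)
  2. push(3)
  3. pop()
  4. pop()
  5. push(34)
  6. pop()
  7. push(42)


push(46) -> [46]
push(3) -> [46, 3]
pop()->3, [46]
pop()->46, []
push(34) -> [34]
pop()->34, []
push(42) -> [42]

Final stack: [42]


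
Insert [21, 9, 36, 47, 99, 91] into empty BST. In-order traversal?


Insert 21: root
Insert 9: L from 21
Insert 36: R from 21
Insert 47: R from 21 -> R from 36
Insert 99: R from 21 -> R from 36 -> R from 47
Insert 91: R from 21 -> R from 36 -> R from 47 -> L from 99

In-order: [9, 21, 36, 47, 91, 99]


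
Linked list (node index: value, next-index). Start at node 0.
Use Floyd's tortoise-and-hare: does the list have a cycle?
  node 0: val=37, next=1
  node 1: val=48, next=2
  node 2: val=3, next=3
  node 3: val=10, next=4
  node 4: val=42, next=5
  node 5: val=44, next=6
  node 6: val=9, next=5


Floyd's tortoise (slow, +1) and hare (fast, +2):
  init: slow=0, fast=0
  step 1: slow=1, fast=2
  step 2: slow=2, fast=4
  step 3: slow=3, fast=6
  step 4: slow=4, fast=6
  step 5: slow=5, fast=6
  step 6: slow=6, fast=6
  slow == fast at node 6: cycle detected

Cycle: yes


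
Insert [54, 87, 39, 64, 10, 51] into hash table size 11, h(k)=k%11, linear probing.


Insert 54: h=10 -> slot 10
Insert 87: h=10, 1 probes -> slot 0
Insert 39: h=6 -> slot 6
Insert 64: h=9 -> slot 9
Insert 10: h=10, 2 probes -> slot 1
Insert 51: h=7 -> slot 7

Table: [87, 10, None, None, None, None, 39, 51, None, 64, 54]


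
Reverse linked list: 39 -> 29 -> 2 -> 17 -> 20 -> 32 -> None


Step 1: curr=39, set curr.next=prev(None) | reversed so far: 39
Step 2: curr=29, set curr.next=prev(39) | reversed so far: 29 -> 39
Step 3: curr=2, set curr.next=prev(29) | reversed so far: 2 -> 29 -> 39
Step 4: curr=17, set curr.next=prev(2) | reversed so far: 17 -> 2 -> 29 -> 39
Step 5: curr=20, set curr.next=prev(17) | reversed so far: 20 -> 17 -> 2 -> 29 -> 39
Step 6: curr=32, set curr.next=prev(20) | reversed so far: 32 -> 20 -> 17 -> 2 -> 29 -> 39

32 -> 20 -> 17 -> 2 -> 29 -> 39 -> None
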